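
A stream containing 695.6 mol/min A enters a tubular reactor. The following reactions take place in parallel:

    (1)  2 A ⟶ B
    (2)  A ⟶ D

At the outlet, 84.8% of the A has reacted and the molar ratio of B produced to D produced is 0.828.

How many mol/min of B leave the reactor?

184 mol/min

Conversion of A: A consumed = 0.848 × 695.6 = 589.9 mol/min = 2ξ₁ + 1ξ₂.
Selectivity: 1ξ₁ / (1ξ₂) = 0.828 → ξ₁ = 0.828 ξ₂.
Substitute: (2·0.828 + 1) ξ₂ = 589.9 → ξ₂ = 222.1 mol/min, ξ₁ = 183.9 mol/min.
Outlet amounts (n = n₀ + Σ ν·ξ):
  A: 695.6 − 2(183.9) − 1(222.1) = 105.7
  B: 0 + 1(183.9) = 183.9
  D: 0 + 1(222.1) = 222.1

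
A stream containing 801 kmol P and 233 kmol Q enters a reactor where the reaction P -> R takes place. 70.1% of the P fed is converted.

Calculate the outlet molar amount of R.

P reacted = 0.701 × 801 = 561.5 kmol; ν_P = −1, so ξ = 561.5/1 = 561.5 kmol.
Outlet amounts (n = n₀ + ν ξ):
  P: 801 − 1(561.5) = 239.5
  R: 0 + 1(561.5) = 561.5
  Q: 233 (inert)

562 kmol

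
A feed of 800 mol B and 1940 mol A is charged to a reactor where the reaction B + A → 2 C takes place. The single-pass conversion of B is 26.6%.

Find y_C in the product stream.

0.155

B reacted = 0.266 × 800 = 212.8 mol; ν_B = −1, so ξ = 212.8/1 = 212.8 mol.
Outlet amounts (n = n₀ + ν ξ):
  B: 800 − 1(212.8) = 587.2
  A: 1940 − 1(212.8) = 1727
  C: 0 + 2(212.8) = 425.6
Total out = 2740 mol; y_C = 425.6 / 2740 = 0.1553.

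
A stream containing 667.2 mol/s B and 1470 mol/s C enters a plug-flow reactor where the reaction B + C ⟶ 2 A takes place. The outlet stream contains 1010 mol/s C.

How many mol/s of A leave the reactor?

For C: n = n₀ − 1ξ → 1010 = 1470 − 1ξ, giving ξ = 460 mol/s.
Outlet amounts (n = n₀ + ν ξ):
  B: 667.2 − 1(460) = 207.2
  C: 1470 − 1(460) = 1010
  A: 0 + 2(460) = 920

920 mol/s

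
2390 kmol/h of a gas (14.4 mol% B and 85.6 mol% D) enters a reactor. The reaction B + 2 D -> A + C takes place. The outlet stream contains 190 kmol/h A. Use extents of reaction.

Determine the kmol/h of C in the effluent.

190 kmol/h

For A: n = n₀ + 1ξ → 190 = 0 + 1ξ, giving ξ = 190 kmol/h.
Outlet amounts (n = n₀ + ν ξ):
  B: 344.2 − 1(190) = 154.2
  D: 2046 − 2(190) = 1666
  A: 0 + 1(190) = 190
  C: 0 + 1(190) = 190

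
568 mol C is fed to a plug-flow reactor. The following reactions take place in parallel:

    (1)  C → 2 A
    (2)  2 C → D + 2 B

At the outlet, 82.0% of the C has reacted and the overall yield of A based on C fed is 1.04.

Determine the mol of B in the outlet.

Yield of A: 2ξ₁ / 568 = 1.04 → ξ₁ = 295.4 mol.
Conversion of C: 1ξ₁ + 2ξ₂ = 0.82 × 568 = 465.8 → ξ₂ = 85.2 mol.
Outlet amounts (n = n₀ + Σ ν·ξ):
  C: 568 − 1(295.4) − 2(85.2) = 102.2
  A: 0 + 2(295.4) = 590.7
  D: 0 + 1(85.2) = 85.2
  B: 0 + 2(85.2) = 170.4

170 mol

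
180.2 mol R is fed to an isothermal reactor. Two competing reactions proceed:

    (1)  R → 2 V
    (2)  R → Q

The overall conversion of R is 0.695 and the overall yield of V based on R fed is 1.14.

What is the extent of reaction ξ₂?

Yield of V: 2ξ₁ / 180.2 = 1.14 → ξ₁ = 102.7 mol.
Conversion of R: 1ξ₁ + 1ξ₂ = 0.695 × 180.2 = 125.2 → ξ₂ = 22.53 mol.
Outlet amounts (n = n₀ + Σ ν·ξ):
  R: 180.2 − 1(102.7) − 1(22.53) = 54.96
  V: 0 + 2(102.7) = 205.4
  Q: 0 + 1(22.53) = 22.53

ξ₂ = 22.5 mol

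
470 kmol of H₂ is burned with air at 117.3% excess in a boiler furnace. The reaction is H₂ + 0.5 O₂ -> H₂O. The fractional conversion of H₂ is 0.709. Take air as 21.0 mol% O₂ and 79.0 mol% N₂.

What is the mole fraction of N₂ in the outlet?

Stoichiometric O₂ = 0.5 × 470 = 235 kmol; O₂ fed = 235 × 2.173 = 510.7 kmol.
N₂ fed = 510.7 × 79/21 = 1921 kmol.
Fuel reacted = 0.709 × 470 → ξ = 333.2 kmol.
Outlet (n = n₀ + ν ξ):
  H₂: 470 − 1(333.2) = 136.8
  O₂: 510.7 − 0.5(333.2) = 344
  N₂: 1921 (inert)
  H₂O: 0 + 1(333.2) = 333.2
Total out = 2735 kmol; y_N₂ = 1921 / 2735 = 0.7024.

0.702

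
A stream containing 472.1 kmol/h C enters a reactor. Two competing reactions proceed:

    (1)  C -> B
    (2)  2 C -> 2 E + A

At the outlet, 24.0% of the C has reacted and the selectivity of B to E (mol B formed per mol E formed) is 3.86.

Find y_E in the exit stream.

Conversion of C: C consumed = 0.24 × 472.1 = 113.3 kmol/h = 1ξ₁ + 2ξ₂.
Selectivity: 1ξ₁ / (2ξ₂) = 3.86 → ξ₁ = 7.72 ξ₂.
Substitute: (1·7.72 + 2) ξ₂ = 113.3 → ξ₂ = 11.66 kmol/h, ξ₁ = 89.99 kmol/h.
Outlet amounts (n = n₀ + Σ ν·ξ):
  C: 472.1 − 1(89.99) − 2(11.66) = 358.8
  B: 0 + 1(89.99) = 89.99
  E: 0 + 2(11.66) = 23.31
  A: 0 + 1(11.66) = 11.66
Total out = 483.8 kmol/h; y_E = 23.31 / 483.8 = 0.04819.

0.0482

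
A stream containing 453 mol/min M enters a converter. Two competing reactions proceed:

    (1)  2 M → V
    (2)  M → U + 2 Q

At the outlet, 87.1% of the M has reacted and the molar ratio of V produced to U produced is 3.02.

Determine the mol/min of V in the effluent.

169 mol/min

Conversion of M: M consumed = 0.871 × 453 = 394.6 mol/min = 2ξ₁ + 1ξ₂.
Selectivity: 1ξ₁ / (1ξ₂) = 3.02 → ξ₁ = 3.02 ξ₂.
Substitute: (2·3.02 + 1) ξ₂ = 394.6 → ξ₂ = 56.05 mol/min, ξ₁ = 169.3 mol/min.
Outlet amounts (n = n₀ + Σ ν·ξ):
  M: 453 − 2(169.3) − 1(56.05) = 58.44
  V: 0 + 1(169.3) = 169.3
  U: 0 + 1(56.05) = 56.05
  Q: 0 + 2(56.05) = 112.1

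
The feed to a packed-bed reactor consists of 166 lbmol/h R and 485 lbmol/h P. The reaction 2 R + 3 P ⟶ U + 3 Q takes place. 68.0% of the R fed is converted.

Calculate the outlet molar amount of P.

R reacted = 0.68 × 166 = 112.9 lbmol/h; ν_R = −2, so ξ = 112.9/2 = 56.44 lbmol/h.
Outlet amounts (n = n₀ + ν ξ):
  R: 166 − 2(56.44) = 53.12
  P: 485 − 3(56.44) = 315.7
  U: 0 + 1(56.44) = 56.44
  Q: 0 + 3(56.44) = 169.3

316 lbmol/h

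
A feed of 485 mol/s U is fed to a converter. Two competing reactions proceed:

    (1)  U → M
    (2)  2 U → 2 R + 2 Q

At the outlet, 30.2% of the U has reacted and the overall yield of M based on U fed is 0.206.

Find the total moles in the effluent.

532 mol/s

Yield of M: 1ξ₁ / 485 = 0.206 → ξ₁ = 99.91 mol/s.
Conversion of U: 1ξ₁ + 2ξ₂ = 0.302 × 485 = 146.5 → ξ₂ = 23.28 mol/s.
Outlet amounts (n = n₀ + Σ ν·ξ):
  U: 485 − 1(99.91) − 2(23.28) = 338.5
  M: 0 + 1(99.91) = 99.91
  R: 0 + 2(23.28) = 46.56
  Q: 0 + 2(23.28) = 46.56
Total out = 338.5 + 99.91 + 46.56 + 46.56 = 531.6 mol/s.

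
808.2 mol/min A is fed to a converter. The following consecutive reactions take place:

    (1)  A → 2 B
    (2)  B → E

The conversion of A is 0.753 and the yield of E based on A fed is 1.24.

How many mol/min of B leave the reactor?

215 mol/min

Conversion of A: A consumed = 1ξ₁ = 0.753 × 808.2 → ξ₁ = 608.6 mol/min.
Yield of E: 1ξ₂ / 808.2 = 1.24 → ξ₂ = 1002 mol/min.
Outlet amounts (n = n₀ + Σ ν·ξ):
  A: 808.2 − 1(608.6) = 199.6
  B: 0 + 2(608.6) − 1(1002) = 215
  E: 0 + 1(1002) = 1002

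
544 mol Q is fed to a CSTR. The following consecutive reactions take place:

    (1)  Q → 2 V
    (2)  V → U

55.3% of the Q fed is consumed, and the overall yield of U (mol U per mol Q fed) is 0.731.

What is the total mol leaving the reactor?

Conversion of Q: Q consumed = 1ξ₁ = 0.553 × 544 → ξ₁ = 300.8 mol.
Yield of U: 1ξ₂ / 544 = 0.731 → ξ₂ = 397.7 mol.
Outlet amounts (n = n₀ + Σ ν·ξ):
  Q: 544 − 1(300.8) = 243.2
  V: 0 + 2(300.8) − 1(397.7) = 204
  U: 0 + 1(397.7) = 397.7
Total out = 243.2 + 204 + 397.7 = 844.8 mol.

845 mol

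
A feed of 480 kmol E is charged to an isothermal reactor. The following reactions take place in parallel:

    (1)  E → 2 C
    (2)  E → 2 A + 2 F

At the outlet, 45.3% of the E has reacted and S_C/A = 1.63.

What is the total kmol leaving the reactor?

863 kmol

Conversion of E: E consumed = 0.453 × 480 = 217.4 kmol = 1ξ₁ + 1ξ₂.
Selectivity: 2ξ₁ / (2ξ₂) = 1.63 → ξ₁ = 1.63 ξ₂.
Substitute: (1·1.63 + 1) ξ₂ = 217.4 → ξ₂ = 82.68 kmol, ξ₁ = 134.8 kmol.
Outlet amounts (n = n₀ + Σ ν·ξ):
  E: 480 − 1(134.8) − 1(82.68) = 262.6
  C: 0 + 2(134.8) = 269.5
  A: 0 + 2(82.68) = 165.4
  F: 0 + 2(82.68) = 165.4
Total out = 262.6 + 269.5 + 165.4 + 165.4 = 862.8 kmol.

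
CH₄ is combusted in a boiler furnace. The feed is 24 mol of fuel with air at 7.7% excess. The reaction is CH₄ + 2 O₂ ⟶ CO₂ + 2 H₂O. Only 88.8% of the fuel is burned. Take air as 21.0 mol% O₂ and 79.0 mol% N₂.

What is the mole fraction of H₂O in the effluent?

Stoichiometric O₂ = 2 × 24 = 48 mol; O₂ fed = 48 × 1.077 = 51.7 mol.
N₂ fed = 51.7 × 79/21 = 194.5 mol.
Fuel reacted = 0.888 × 24 → ξ = 21.31 mol.
Outlet (n = n₀ + ν ξ):
  CH₄: 24 − 1(21.31) = 2.688
  O₂: 51.7 − 2(21.31) = 9.072
  N₂: 194.5 (inert)
  CO₂: 0 + 1(21.31) = 21.31
  H₂O: 0 + 2(21.31) = 42.62
Total out = 270.2 mol; y_H₂O = 42.62 / 270.2 = 0.1578.

0.158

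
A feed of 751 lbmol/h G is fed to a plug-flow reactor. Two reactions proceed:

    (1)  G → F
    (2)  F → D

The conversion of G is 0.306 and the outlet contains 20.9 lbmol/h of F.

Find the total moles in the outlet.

Conversion of G: G consumed = 1ξ₁ = 0.306 × 751 → ξ₁ = 229.8 lbmol/h.
F balance: n_F = 0 + 1ξ₁ − 1ξ₂ = 20.9 → ξ₂ = (1·229.8 − 20.9)/1 = 208.9 lbmol/h.
Outlet amounts (n = n₀ + Σ ν·ξ):
  G: 751 − 1(229.8) = 521.2
  F: 0 + 1(229.8) − 1(208.9) = 20.9
  D: 0 + 1(208.9) = 208.9
Total out = 521.2 + 20.9 + 208.9 = 751 lbmol/h.

751 lbmol/h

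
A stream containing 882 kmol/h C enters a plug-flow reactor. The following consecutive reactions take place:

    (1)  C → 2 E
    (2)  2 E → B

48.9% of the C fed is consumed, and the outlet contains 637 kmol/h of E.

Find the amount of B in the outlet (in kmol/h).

Conversion of C: C consumed = 1ξ₁ = 0.489 × 882 → ξ₁ = 431.3 kmol/h.
E balance: n_E = 0 + 2ξ₁ − 2ξ₂ = 637 → ξ₂ = (2·431.3 − 637)/2 = 112.8 kmol/h.
Outlet amounts (n = n₀ + Σ ν·ξ):
  C: 882 − 1(431.3) = 450.7
  E: 0 + 2(431.3) − 2(112.8) = 637
  B: 0 + 1(112.8) = 112.8

113 kmol/h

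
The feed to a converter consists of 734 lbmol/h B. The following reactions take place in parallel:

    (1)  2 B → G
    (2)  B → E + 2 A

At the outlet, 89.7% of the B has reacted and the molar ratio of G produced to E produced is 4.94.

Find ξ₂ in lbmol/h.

ξ₂ = 60.5 lbmol/h

Conversion of B: B consumed = 0.897 × 734 = 658.4 lbmol/h = 2ξ₁ + 1ξ₂.
Selectivity: 1ξ₁ / (1ξ₂) = 4.94 → ξ₁ = 4.94 ξ₂.
Substitute: (2·4.94 + 1) ξ₂ = 658.4 → ξ₂ = 60.51 lbmol/h, ξ₁ = 298.9 lbmol/h.
Outlet amounts (n = n₀ + Σ ν·ξ):
  B: 734 − 2(298.9) − 1(60.51) = 75.6
  G: 0 + 1(298.9) = 298.9
  E: 0 + 1(60.51) = 60.51
  A: 0 + 2(60.51) = 121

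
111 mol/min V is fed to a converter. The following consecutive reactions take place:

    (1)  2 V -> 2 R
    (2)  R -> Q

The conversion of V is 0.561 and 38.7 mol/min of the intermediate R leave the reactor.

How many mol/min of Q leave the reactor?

23.6 mol/min

Conversion of V: V consumed = 2ξ₁ = 0.561 × 111 → ξ₁ = 31.14 mol/min.
R balance: n_R = 0 + 2ξ₁ − 1ξ₂ = 38.7 → ξ₂ = (2·31.14 − 38.7)/1 = 23.57 mol/min.
Outlet amounts (n = n₀ + Σ ν·ξ):
  V: 111 − 2(31.14) = 48.73
  R: 0 + 2(31.14) − 1(23.57) = 38.7
  Q: 0 + 1(23.57) = 23.57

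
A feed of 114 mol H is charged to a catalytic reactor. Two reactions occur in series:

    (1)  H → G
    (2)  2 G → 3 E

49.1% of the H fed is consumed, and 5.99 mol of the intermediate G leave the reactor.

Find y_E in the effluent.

0.539

Conversion of H: H consumed = 1ξ₁ = 0.491 × 114 → ξ₁ = 55.97 mol.
G balance: n_G = 0 + 1ξ₁ − 2ξ₂ = 5.99 → ξ₂ = (1·55.97 − 5.99)/2 = 24.99 mol.
Outlet amounts (n = n₀ + Σ ν·ξ):
  H: 114 − 1(55.97) = 58.03
  G: 0 + 1(55.97) − 2(24.99) = 5.99
  E: 0 + 3(24.99) = 74.98
Total out = 139 mol; y_E = 74.98 / 139 = 0.5394.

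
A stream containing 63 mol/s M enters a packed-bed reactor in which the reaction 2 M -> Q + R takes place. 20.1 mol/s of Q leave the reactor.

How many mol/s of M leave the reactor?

22.8 mol/s

For Q: n = n₀ + 1ξ → 20.1 = 0 + 1ξ, giving ξ = 20.1 mol/s.
Outlet amounts (n = n₀ + ν ξ):
  M: 63 − 2(20.1) = 22.8
  Q: 0 + 1(20.1) = 20.1
  R: 0 + 1(20.1) = 20.1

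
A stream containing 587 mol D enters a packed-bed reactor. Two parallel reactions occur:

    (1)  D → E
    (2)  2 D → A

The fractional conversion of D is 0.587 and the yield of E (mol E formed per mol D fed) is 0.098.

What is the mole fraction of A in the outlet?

Yield of E: 1ξ₁ / 587 = 0.098 → ξ₁ = 57.53 mol.
Conversion of D: 1ξ₁ + 2ξ₂ = 0.587 × 587 = 344.6 → ξ₂ = 143.5 mol.
Outlet amounts (n = n₀ + Σ ν·ξ):
  D: 587 − 1(57.53) − 2(143.5) = 242.4
  E: 0 + 1(57.53) = 57.53
  A: 0 + 1(143.5) = 143.5
Total out = 443.5 mol; y_A = 143.5 / 443.5 = 0.3236.

0.324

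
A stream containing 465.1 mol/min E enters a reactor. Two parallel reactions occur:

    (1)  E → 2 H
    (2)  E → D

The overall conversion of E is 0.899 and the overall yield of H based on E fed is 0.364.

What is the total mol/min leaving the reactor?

Yield of H: 2ξ₁ / 465.1 = 0.364 → ξ₁ = 84.65 mol/min.
Conversion of E: 1ξ₁ + 1ξ₂ = 0.899 × 465.1 = 418.1 → ξ₂ = 333.5 mol/min.
Outlet amounts (n = n₀ + Σ ν·ξ):
  E: 465.1 − 1(84.65) − 1(333.5) = 46.98
  H: 0 + 2(84.65) = 169.3
  D: 0 + 1(333.5) = 333.5
Total out = 46.98 + 169.3 + 333.5 = 549.7 mol/min.

550 mol/min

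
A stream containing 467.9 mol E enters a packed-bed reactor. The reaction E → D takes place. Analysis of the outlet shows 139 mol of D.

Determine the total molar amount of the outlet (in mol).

For D: n = n₀ + 1ξ → 139 = 0 + 1ξ, giving ξ = 139 mol.
Outlet amounts (n = n₀ + ν ξ):
  E: 467.9 − 1(139) = 328.9
  D: 0 + 1(139) = 139
Total out = 328.9 + 139 = 467.9 mol.

468 mol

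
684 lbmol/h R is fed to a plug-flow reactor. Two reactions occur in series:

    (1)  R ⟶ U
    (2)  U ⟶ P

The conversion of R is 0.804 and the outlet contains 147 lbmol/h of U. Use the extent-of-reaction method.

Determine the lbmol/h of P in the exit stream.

403 lbmol/h

Conversion of R: R consumed = 1ξ₁ = 0.804 × 684 → ξ₁ = 549.9 lbmol/h.
U balance: n_U = 0 + 1ξ₁ − 1ξ₂ = 147 → ξ₂ = (1·549.9 − 147)/1 = 402.9 lbmol/h.
Outlet amounts (n = n₀ + Σ ν·ξ):
  R: 684 − 1(549.9) = 134.1
  U: 0 + 1(549.9) − 1(402.9) = 147
  P: 0 + 1(402.9) = 402.9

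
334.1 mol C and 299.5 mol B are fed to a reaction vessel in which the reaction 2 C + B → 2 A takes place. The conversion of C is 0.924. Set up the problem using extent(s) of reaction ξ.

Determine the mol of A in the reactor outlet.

C reacted = 0.924 × 334.1 = 308.7 mol; ν_C = −2, so ξ = 308.7/2 = 154.4 mol.
Outlet amounts (n = n₀ + ν ξ):
  C: 334.1 − 2(154.4) = 25.39
  B: 299.5 − 1(154.4) = 145.1
  A: 0 + 2(154.4) = 308.7

309 mol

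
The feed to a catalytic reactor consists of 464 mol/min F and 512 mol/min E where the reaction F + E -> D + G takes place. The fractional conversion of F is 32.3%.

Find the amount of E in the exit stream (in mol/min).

F reacted = 0.323 × 464 = 149.9 mol/min; ν_F = −1, so ξ = 149.9/1 = 149.9 mol/min.
Outlet amounts (n = n₀ + ν ξ):
  F: 464 − 1(149.9) = 314.1
  E: 512 − 1(149.9) = 362.1
  D: 0 + 1(149.9) = 149.9
  G: 0 + 1(149.9) = 149.9

362 mol/min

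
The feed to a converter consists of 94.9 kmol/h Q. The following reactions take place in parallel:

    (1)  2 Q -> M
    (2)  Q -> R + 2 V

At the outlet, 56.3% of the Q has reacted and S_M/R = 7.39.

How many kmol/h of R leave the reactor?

3.39 kmol/h

Conversion of Q: Q consumed = 0.563 × 94.9 = 53.43 kmol/h = 2ξ₁ + 1ξ₂.
Selectivity: 1ξ₁ / (1ξ₂) = 7.39 → ξ₁ = 7.39 ξ₂.
Substitute: (2·7.39 + 1) ξ₂ = 53.43 → ξ₂ = 3.386 kmol/h, ξ₁ = 25.02 kmol/h.
Outlet amounts (n = n₀ + Σ ν·ξ):
  Q: 94.9 − 2(25.02) − 1(3.386) = 41.47
  M: 0 + 1(25.02) = 25.02
  R: 0 + 1(3.386) = 3.386
  V: 0 + 2(3.386) = 6.772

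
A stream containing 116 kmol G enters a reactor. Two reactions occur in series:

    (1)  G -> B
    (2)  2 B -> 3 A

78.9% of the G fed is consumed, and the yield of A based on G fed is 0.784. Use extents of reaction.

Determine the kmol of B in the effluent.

30.9 kmol

Conversion of G: G consumed = 1ξ₁ = 0.789 × 116 → ξ₁ = 91.52 kmol.
Yield of A: 3ξ₂ / 116 = 0.784 → ξ₂ = 30.31 kmol.
Outlet amounts (n = n₀ + Σ ν·ξ):
  G: 116 − 1(91.52) = 24.48
  B: 0 + 1(91.52) − 2(30.31) = 30.89
  A: 0 + 3(30.31) = 90.94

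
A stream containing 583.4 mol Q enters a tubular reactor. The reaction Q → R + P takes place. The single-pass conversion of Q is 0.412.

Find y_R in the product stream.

0.292

Q reacted = 0.412 × 583.4 = 240.4 mol; ν_Q = −1, so ξ = 240.4/1 = 240.4 mol.
Outlet amounts (n = n₀ + ν ξ):
  Q: 583.4 − 1(240.4) = 343
  R: 0 + 1(240.4) = 240.4
  P: 0 + 1(240.4) = 240.4
Total out = 823.8 mol; y_R = 240.4 / 823.8 = 0.2918.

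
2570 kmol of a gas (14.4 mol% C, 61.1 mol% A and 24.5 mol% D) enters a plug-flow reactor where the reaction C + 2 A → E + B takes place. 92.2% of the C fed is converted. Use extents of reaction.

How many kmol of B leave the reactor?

C reacted = 0.922 × 370.1 = 341.2 kmol; ν_C = −1, so ξ = 341.2/1 = 341.2 kmol.
Outlet amounts (n = n₀ + ν ξ):
  C: 370.1 − 1(341.2) = 28.87
  A: 1570 − 2(341.2) = 887.8
  E: 0 + 1(341.2) = 341.2
  B: 0 + 1(341.2) = 341.2
  D: 629.6 (inert)

341 kmol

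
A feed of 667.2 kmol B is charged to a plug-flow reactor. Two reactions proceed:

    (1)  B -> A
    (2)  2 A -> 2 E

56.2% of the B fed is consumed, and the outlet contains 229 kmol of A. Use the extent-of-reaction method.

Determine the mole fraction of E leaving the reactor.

Conversion of B: B consumed = 1ξ₁ = 0.562 × 667.2 → ξ₁ = 375 kmol.
A balance: n_A = 0 + 1ξ₁ − 2ξ₂ = 229 → ξ₂ = (1·375 − 229)/2 = 72.98 kmol.
Outlet amounts (n = n₀ + Σ ν·ξ):
  B: 667.2 − 1(375) = 292.2
  A: 0 + 1(375) − 2(72.98) = 229
  E: 0 + 2(72.98) = 146
Total out = 667.2 kmol; y_E = 146 / 667.2 = 0.2188.

0.219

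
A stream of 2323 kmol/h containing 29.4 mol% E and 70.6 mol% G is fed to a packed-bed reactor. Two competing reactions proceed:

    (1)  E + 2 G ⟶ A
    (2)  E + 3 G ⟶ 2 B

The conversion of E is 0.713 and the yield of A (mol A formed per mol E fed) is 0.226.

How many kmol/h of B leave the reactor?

665 kmol/h

Yield of A: 1ξ₁ / 683 = 0.226 → ξ₁ = 154.3 kmol/h.
Conversion of E: 1ξ₁ + 1ξ₂ = 0.713 × 683 = 487 → ξ₂ = 332.6 kmol/h.
Outlet amounts (n = n₀ + Σ ν·ξ):
  E: 683 − 1(154.3) − 1(332.6) = 196
  G: 1640 − 2(154.3) − 3(332.6) = 333.5
  A: 0 + 1(154.3) = 154.3
  B: 0 + 2(332.6) = 665.2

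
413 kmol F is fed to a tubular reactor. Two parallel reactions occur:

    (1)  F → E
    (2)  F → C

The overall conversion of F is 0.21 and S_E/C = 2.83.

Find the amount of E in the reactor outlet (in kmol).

64.1 kmol

Conversion of F: F consumed = 0.21 × 413 = 86.73 kmol = 1ξ₁ + 1ξ₂.
Selectivity: 1ξ₁ / (1ξ₂) = 2.83 → ξ₁ = 2.83 ξ₂.
Substitute: (1·2.83 + 1) ξ₂ = 86.73 → ξ₂ = 22.64 kmol, ξ₁ = 64.09 kmol.
Outlet amounts (n = n₀ + Σ ν·ξ):
  F: 413 − 1(64.09) − 1(22.64) = 326.3
  E: 0 + 1(64.09) = 64.09
  C: 0 + 1(22.64) = 22.64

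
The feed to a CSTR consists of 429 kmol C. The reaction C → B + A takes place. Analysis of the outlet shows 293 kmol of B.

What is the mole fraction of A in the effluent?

0.406

For B: n = n₀ + 1ξ → 293 = 0 + 1ξ, giving ξ = 293 kmol.
Outlet amounts (n = n₀ + ν ξ):
  C: 429 − 1(293) = 136
  B: 0 + 1(293) = 293
  A: 0 + 1(293) = 293
Total out = 722 kmol; y_A = 293 / 722 = 0.4058.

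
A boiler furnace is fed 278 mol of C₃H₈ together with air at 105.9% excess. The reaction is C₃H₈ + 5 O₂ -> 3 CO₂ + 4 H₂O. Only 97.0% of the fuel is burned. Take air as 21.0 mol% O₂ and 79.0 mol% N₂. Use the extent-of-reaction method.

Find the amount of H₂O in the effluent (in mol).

Stoichiometric O₂ = 5 × 278 = 1390 mol; O₂ fed = 1390 × 2.059 = 2862 mol.
N₂ fed = 2862 × 79/21 = 10770 mol.
Fuel reacted = 0.97 × 278 → ξ = 269.7 mol.
Outlet (n = n₀ + ν ξ):
  C₃H₈: 278 − 1(269.7) = 8.34
  O₂: 2862 − 5(269.7) = 1514
  N₂: 10770 (inert)
  CO₂: 0 + 3(269.7) = 809
  H₂O: 0 + 4(269.7) = 1079

1080 mol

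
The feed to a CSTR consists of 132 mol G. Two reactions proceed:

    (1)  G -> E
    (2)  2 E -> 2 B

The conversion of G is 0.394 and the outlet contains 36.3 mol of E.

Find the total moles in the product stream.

Conversion of G: G consumed = 1ξ₁ = 0.394 × 132 → ξ₁ = 52.01 mol.
E balance: n_E = 0 + 1ξ₁ − 2ξ₂ = 36.3 → ξ₂ = (1·52.01 − 36.3)/2 = 7.854 mol.
Outlet amounts (n = n₀ + Σ ν·ξ):
  G: 132 − 1(52.01) = 79.99
  E: 0 + 1(52.01) − 2(7.854) = 36.3
  B: 0 + 2(7.854) = 15.71
Total out = 79.99 + 36.3 + 15.71 = 132 mol.

132 mol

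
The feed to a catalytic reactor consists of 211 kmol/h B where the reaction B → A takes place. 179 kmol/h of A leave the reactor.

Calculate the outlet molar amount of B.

For A: n = n₀ + 1ξ → 179 = 0 + 1ξ, giving ξ = 179 kmol/h.
Outlet amounts (n = n₀ + ν ξ):
  B: 211 − 1(179) = 32
  A: 0 + 1(179) = 179

32 kmol/h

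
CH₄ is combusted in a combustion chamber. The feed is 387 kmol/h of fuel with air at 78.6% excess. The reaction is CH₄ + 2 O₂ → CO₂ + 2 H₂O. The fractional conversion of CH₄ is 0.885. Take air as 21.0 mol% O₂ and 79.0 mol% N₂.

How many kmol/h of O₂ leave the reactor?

Stoichiometric O₂ = 2 × 387 = 774 kmol/h; O₂ fed = 774 × 1.786 = 1382 kmol/h.
N₂ fed = 1382 × 79/21 = 5200 kmol/h.
Fuel reacted = 0.885 × 387 → ξ = 342.5 kmol/h.
Outlet (n = n₀ + ν ξ):
  CH₄: 387 − 1(342.5) = 44.5
  O₂: 1382 − 2(342.5) = 697.4
  N₂: 5200 (inert)
  CO₂: 0 + 1(342.5) = 342.5
  H₂O: 0 + 2(342.5) = 685

697 kmol/h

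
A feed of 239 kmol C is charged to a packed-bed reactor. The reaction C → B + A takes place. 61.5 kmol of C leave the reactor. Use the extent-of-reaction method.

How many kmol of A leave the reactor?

178 kmol

For C: n = n₀ − 1ξ → 61.5 = 239 − 1ξ, giving ξ = 177.5 kmol.
Outlet amounts (n = n₀ + ν ξ):
  C: 239 − 1(177.5) = 61.5
  B: 0 + 1(177.5) = 177.5
  A: 0 + 1(177.5) = 177.5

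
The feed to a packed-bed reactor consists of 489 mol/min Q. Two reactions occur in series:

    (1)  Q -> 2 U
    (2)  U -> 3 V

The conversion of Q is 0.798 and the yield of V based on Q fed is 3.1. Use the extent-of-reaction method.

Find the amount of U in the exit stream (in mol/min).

275 mol/min

Conversion of Q: Q consumed = 1ξ₁ = 0.798 × 489 → ξ₁ = 390.2 mol/min.
Yield of V: 3ξ₂ / 489 = 3.1 → ξ₂ = 505.3 mol/min.
Outlet amounts (n = n₀ + Σ ν·ξ):
  Q: 489 − 1(390.2) = 98.78
  U: 0 + 2(390.2) − 1(505.3) = 275.1
  V: 0 + 3(505.3) = 1516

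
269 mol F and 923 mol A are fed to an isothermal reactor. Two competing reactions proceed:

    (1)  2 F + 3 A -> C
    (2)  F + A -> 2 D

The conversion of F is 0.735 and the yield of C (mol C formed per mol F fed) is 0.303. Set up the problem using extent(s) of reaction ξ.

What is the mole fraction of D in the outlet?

Yield of C: 1ξ₁ / 269 = 0.303 → ξ₁ = 81.51 mol.
Conversion of F: 2ξ₁ + 1ξ₂ = 0.735 × 269 = 197.7 → ξ₂ = 34.7 mol.
Outlet amounts (n = n₀ + Σ ν·ξ):
  F: 269 − 2(81.51) − 1(34.7) = 71.28
  A: 923 − 3(81.51) − 1(34.7) = 643.8
  C: 0 + 1(81.51) = 81.51
  D: 0 + 2(34.7) = 69.4
Total out = 866 mol; y_D = 69.4 / 866 = 0.08014.

0.0801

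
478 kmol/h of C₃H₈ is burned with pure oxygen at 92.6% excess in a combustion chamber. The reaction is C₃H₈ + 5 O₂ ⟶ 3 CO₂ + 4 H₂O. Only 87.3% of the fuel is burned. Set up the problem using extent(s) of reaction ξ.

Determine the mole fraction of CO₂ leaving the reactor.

0.228

Stoichiometric O₂ = 5 × 478 = 2390 kmol/h; O₂ fed = 2390 × 1.926 = 4603 kmol/h.
Fuel reacted = 0.873 × 478 → ξ = 417.3 kmol/h.
Outlet (n = n₀ + ν ξ):
  C₃H₈: 478 − 1(417.3) = 60.71
  O₂: 4603 − 5(417.3) = 2517
  CO₂: 0 + 3(417.3) = 1252
  H₂O: 0 + 4(417.3) = 1669
Total out = 5498 kmol/h; y_CO₂ = 1252 / 5498 = 0.2277.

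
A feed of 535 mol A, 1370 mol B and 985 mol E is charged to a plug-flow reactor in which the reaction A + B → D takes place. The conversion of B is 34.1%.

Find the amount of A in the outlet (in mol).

67.8 mol

B reacted = 0.341 × 1370 = 467.2 mol; ν_B = −1, so ξ = 467.2/1 = 467.2 mol.
Outlet amounts (n = n₀ + ν ξ):
  A: 535 − 1(467.2) = 67.83
  B: 1370 − 1(467.2) = 902.8
  D: 0 + 1(467.2) = 467.2
  E: 985 (inert)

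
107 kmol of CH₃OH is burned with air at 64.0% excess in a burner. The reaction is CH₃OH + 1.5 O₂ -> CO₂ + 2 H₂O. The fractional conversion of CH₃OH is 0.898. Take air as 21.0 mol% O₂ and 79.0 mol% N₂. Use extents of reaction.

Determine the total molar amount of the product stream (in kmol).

Stoichiometric O₂ = 1.5 × 107 = 160.5 kmol; O₂ fed = 160.5 × 1.640 = 263.2 kmol.
N₂ fed = 263.2 × 79/21 = 990.2 kmol.
Fuel reacted = 0.898 × 107 → ξ = 96.09 kmol.
Outlet (n = n₀ + ν ξ):
  CH₃OH: 107 − 1(96.09) = 10.91
  O₂: 263.2 − 1.5(96.09) = 119.1
  N₂: 990.2 (inert)
  CO₂: 0 + 1(96.09) = 96.09
  H₂O: 0 + 2(96.09) = 192.2
Total out = 10.91 + 119.1 + 990.2 + 96.09 + 192.2 = 1408 kmol.

1410 kmol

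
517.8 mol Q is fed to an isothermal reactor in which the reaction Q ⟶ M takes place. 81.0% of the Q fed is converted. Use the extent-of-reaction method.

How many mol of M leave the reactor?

Q reacted = 0.81 × 517.8 = 419.4 mol; ν_Q = −1, so ξ = 419.4/1 = 419.4 mol.
Outlet amounts (n = n₀ + ν ξ):
  Q: 517.8 − 1(419.4) = 98.38
  M: 0 + 1(419.4) = 419.4

419 mol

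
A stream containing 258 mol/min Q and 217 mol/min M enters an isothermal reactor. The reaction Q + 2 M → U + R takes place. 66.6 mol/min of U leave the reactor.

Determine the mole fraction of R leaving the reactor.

0.163

For U: n = n₀ + 1ξ → 66.6 = 0 + 1ξ, giving ξ = 66.6 mol/min.
Outlet amounts (n = n₀ + ν ξ):
  Q: 258 − 1(66.6) = 191.4
  M: 217 − 2(66.6) = 83.8
  U: 0 + 1(66.6) = 66.6
  R: 0 + 1(66.6) = 66.6
Total out = 408.4 mol/min; y_R = 66.6 / 408.4 = 0.1631.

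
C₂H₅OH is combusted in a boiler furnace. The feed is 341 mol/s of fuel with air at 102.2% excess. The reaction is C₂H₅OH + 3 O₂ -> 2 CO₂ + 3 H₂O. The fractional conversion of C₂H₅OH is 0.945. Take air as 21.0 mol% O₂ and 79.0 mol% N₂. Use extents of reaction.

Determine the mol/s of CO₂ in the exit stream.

Stoichiometric O₂ = 3 × 341 = 1023 mol/s; O₂ fed = 1023 × 2.022 = 2069 mol/s.
N₂ fed = 2069 × 79/21 = 7782 mol/s.
Fuel reacted = 0.945 × 341 → ξ = 322.2 mol/s.
Outlet (n = n₀ + ν ξ):
  C₂H₅OH: 341 − 1(322.2) = 18.75
  O₂: 2069 − 3(322.2) = 1102
  N₂: 7782 (inert)
  CO₂: 0 + 2(322.2) = 644.5
  H₂O: 0 + 3(322.2) = 966.7

644 mol/s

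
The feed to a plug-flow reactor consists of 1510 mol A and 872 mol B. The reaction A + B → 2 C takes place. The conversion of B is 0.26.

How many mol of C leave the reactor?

B reacted = 0.26 × 872 = 226.7 mol; ν_B = −1, so ξ = 226.7/1 = 226.7 mol.
Outlet amounts (n = n₀ + ν ξ):
  A: 1510 − 1(226.7) = 1283
  B: 872 − 1(226.7) = 645.3
  C: 0 + 2(226.7) = 453.4

453 mol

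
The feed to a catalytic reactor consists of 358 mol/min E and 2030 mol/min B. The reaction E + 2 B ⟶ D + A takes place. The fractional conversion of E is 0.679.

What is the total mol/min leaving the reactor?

2140 mol/min

E reacted = 0.679 × 358 = 243.1 mol/min; ν_E = −1, so ξ = 243.1/1 = 243.1 mol/min.
Outlet amounts (n = n₀ + ν ξ):
  E: 358 − 1(243.1) = 114.9
  B: 2030 − 2(243.1) = 1544
  D: 0 + 1(243.1) = 243.1
  A: 0 + 1(243.1) = 243.1
Total out = 114.9 + 1544 + 243.1 + 243.1 = 2145 mol/min.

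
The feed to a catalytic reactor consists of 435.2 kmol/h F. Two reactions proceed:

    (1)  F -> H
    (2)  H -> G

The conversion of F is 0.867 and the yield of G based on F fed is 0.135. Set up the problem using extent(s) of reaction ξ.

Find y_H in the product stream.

0.732

Conversion of F: F consumed = 1ξ₁ = 0.867 × 435.2 → ξ₁ = 377.3 kmol/h.
Yield of G: 1ξ₂ / 435.2 = 0.135 → ξ₂ = 58.75 kmol/h.
Outlet amounts (n = n₀ + Σ ν·ξ):
  F: 435.2 − 1(377.3) = 57.88
  H: 0 + 1(377.3) − 1(58.75) = 318.6
  G: 0 + 1(58.75) = 58.75
Total out = 435.2 kmol/h; y_H = 318.6 / 435.2 = 0.732.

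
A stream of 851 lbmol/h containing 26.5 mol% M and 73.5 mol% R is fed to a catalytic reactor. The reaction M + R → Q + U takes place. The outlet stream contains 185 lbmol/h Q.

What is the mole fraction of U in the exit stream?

0.217

For Q: n = n₀ + 1ξ → 185 = 0 + 1ξ, giving ξ = 185 lbmol/h.
Outlet amounts (n = n₀ + ν ξ):
  M: 225.5 − 1(185) = 40.51
  R: 625.5 − 1(185) = 440.5
  Q: 0 + 1(185) = 185
  U: 0 + 1(185) = 185
Total out = 851 lbmol/h; y_U = 185 / 851 = 0.2174.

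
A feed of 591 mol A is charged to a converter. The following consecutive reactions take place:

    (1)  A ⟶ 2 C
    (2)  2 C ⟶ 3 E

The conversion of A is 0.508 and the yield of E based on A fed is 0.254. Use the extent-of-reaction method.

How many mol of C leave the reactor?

Conversion of A: A consumed = 1ξ₁ = 0.508 × 591 → ξ₁ = 300.2 mol.
Yield of E: 3ξ₂ / 591 = 0.254 → ξ₂ = 50.04 mol.
Outlet amounts (n = n₀ + Σ ν·ξ):
  A: 591 − 1(300.2) = 290.8
  C: 0 + 2(300.2) − 2(50.04) = 500.4
  E: 0 + 3(50.04) = 150.1

500 mol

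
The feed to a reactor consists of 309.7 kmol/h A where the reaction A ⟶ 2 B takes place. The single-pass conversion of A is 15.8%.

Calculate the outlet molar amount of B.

97.9 kmol/h

A reacted = 0.158 × 309.7 = 48.93 kmol/h; ν_A = −1, so ξ = 48.93/1 = 48.93 kmol/h.
Outlet amounts (n = n₀ + ν ξ):
  A: 309.7 − 1(48.93) = 260.8
  B: 0 + 2(48.93) = 97.87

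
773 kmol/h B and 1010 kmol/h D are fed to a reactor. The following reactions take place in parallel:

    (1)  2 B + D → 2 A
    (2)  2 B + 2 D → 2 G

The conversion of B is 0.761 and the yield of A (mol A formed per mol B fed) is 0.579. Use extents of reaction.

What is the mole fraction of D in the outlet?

Yield of A: 2ξ₁ / 773 = 0.579 → ξ₁ = 223.8 kmol/h.
Conversion of B: 2ξ₁ + 2ξ₂ = 0.761 × 773 = 588.3 → ξ₂ = 70.34 kmol/h.
Outlet amounts (n = n₀ + Σ ν·ξ):
  B: 773 − 2(223.8) − 2(70.34) = 184.7
  D: 1010 − 1(223.8) − 2(70.34) = 645.5
  A: 0 + 2(223.8) = 447.6
  G: 0 + 2(70.34) = 140.7
Total out = 1419 kmol/h; y_D = 645.5 / 1419 = 0.4551.

0.455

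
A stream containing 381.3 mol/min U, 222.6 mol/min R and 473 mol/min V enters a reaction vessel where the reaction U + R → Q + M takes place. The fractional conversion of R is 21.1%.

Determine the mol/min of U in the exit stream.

R reacted = 0.211 × 222.6 = 46.97 mol/min; ν_R = −1, so ξ = 46.97/1 = 46.97 mol/min.
Outlet amounts (n = n₀ + ν ξ):
  U: 381.3 − 1(46.97) = 334.3
  R: 222.6 − 1(46.97) = 175.6
  Q: 0 + 1(46.97) = 46.97
  M: 0 + 1(46.97) = 46.97
  V: 473 (inert)

334 mol/min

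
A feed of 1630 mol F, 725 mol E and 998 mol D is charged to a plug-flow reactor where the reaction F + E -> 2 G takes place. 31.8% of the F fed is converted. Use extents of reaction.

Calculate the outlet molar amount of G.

1040 mol

F reacted = 0.318 × 1630 = 518.3 mol; ν_F = −1, so ξ = 518.3/1 = 518.3 mol.
Outlet amounts (n = n₀ + ν ξ):
  F: 1630 − 1(518.3) = 1112
  E: 725 − 1(518.3) = 206.7
  G: 0 + 2(518.3) = 1037
  D: 998 (inert)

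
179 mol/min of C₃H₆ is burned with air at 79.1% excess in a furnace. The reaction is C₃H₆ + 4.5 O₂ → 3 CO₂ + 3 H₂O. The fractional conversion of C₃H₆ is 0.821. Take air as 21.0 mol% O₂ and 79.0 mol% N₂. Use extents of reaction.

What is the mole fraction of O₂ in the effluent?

0.11

Stoichiometric O₂ = 4.5 × 179 = 805.5 mol/min; O₂ fed = 805.5 × 1.791 = 1443 mol/min.
N₂ fed = 1443 × 79/21 = 5427 mol/min.
Fuel reacted = 0.821 × 179 → ξ = 147 mol/min.
Outlet (n = n₀ + ν ξ):
  C₃H₆: 179 − 1(147) = 32.04
  O₂: 1443 − 4.5(147) = 781.3
  N₂: 5427 (inert)
  CO₂: 0 + 3(147) = 440.9
  H₂O: 0 + 3(147) = 440.9
Total out = 7122 mol/min; y_O₂ = 781.3 / 7122 = 0.1097.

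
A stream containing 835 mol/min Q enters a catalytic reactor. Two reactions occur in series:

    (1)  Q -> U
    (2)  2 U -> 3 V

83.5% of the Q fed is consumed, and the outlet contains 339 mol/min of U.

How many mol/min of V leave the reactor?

537 mol/min

Conversion of Q: Q consumed = 1ξ₁ = 0.835 × 835 → ξ₁ = 697.2 mol/min.
U balance: n_U = 0 + 1ξ₁ − 2ξ₂ = 339 → ξ₂ = (1·697.2 − 339)/2 = 179.1 mol/min.
Outlet amounts (n = n₀ + Σ ν·ξ):
  Q: 835 − 1(697.2) = 137.8
  U: 0 + 1(697.2) − 2(179.1) = 339
  V: 0 + 3(179.1) = 537.3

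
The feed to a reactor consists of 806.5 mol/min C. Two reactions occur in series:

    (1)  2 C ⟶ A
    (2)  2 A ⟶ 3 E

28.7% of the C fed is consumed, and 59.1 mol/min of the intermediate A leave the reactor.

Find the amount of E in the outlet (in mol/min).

Conversion of C: C consumed = 2ξ₁ = 0.287 × 806.5 → ξ₁ = 115.7 mol/min.
A balance: n_A = 0 + 1ξ₁ − 2ξ₂ = 59.1 → ξ₂ = (1·115.7 − 59.1)/2 = 28.32 mol/min.
Outlet amounts (n = n₀ + Σ ν·ξ):
  C: 806.5 − 2(115.7) = 575
  A: 0 + 1(115.7) − 2(28.32) = 59.1
  E: 0 + 3(28.32) = 84.95

84.9 mol/min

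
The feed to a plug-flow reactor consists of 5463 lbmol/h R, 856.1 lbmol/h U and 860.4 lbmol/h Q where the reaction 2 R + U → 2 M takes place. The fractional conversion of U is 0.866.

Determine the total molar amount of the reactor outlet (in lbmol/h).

6440 lbmol/h

U reacted = 0.866 × 856.1 = 741.4 lbmol/h; ν_U = −1, so ξ = 741.4/1 = 741.4 lbmol/h.
Outlet amounts (n = n₀ + ν ξ):
  R: 5463 − 2(741.4) = 3980
  U: 856.1 − 1(741.4) = 114.7
  M: 0 + 2(741.4) = 1483
  Q: 860.4 (inert)
Total out = 3980 + 114.7 + 1483 + 860.4 = 6438 lbmol/h.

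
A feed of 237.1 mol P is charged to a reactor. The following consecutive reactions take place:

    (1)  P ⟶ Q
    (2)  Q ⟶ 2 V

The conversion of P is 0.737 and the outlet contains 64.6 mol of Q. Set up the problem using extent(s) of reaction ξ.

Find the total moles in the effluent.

347 mol

Conversion of P: P consumed = 1ξ₁ = 0.737 × 237.1 → ξ₁ = 174.7 mol.
Q balance: n_Q = 0 + 1ξ₁ − 1ξ₂ = 64.6 → ξ₂ = (1·174.7 − 64.6)/1 = 110.1 mol.
Outlet amounts (n = n₀ + Σ ν·ξ):
  P: 237.1 − 1(174.7) = 62.36
  Q: 0 + 1(174.7) − 1(110.1) = 64.6
  V: 0 + 2(110.1) = 220.3
Total out = 62.36 + 64.6 + 220.3 = 347.2 mol.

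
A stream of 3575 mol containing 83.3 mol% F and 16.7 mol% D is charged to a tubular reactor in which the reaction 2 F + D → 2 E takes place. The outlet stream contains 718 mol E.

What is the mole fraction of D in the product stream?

0.074

For E: n = n₀ + 2ξ → 718 = 0 + 2ξ, giving ξ = 359 mol.
Outlet amounts (n = n₀ + ν ξ):
  F: 2978 − 2(359) = 2260
  D: 597 − 1(359) = 238
  E: 0 + 2(359) = 718
Total out = 3216 mol; y_D = 238 / 3216 = 0.07401.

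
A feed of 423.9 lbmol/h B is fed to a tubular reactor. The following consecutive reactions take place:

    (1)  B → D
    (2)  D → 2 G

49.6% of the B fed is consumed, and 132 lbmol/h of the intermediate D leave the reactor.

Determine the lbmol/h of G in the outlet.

157 lbmol/h

Conversion of B: B consumed = 1ξ₁ = 0.496 × 423.9 → ξ₁ = 210.3 lbmol/h.
D balance: n_D = 0 + 1ξ₁ − 1ξ₂ = 132 → ξ₂ = (1·210.3 − 132)/1 = 78.25 lbmol/h.
Outlet amounts (n = n₀ + Σ ν·ξ):
  B: 423.9 − 1(210.3) = 213.6
  D: 0 + 1(210.3) − 1(78.25) = 132
  G: 0 + 2(78.25) = 156.5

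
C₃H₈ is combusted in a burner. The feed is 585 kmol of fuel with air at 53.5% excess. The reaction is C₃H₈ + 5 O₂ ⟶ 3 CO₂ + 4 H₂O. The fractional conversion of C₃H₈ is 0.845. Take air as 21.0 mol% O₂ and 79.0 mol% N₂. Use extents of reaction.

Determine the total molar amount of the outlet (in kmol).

22500 kmol

Stoichiometric O₂ = 5 × 585 = 2925 kmol; O₂ fed = 2925 × 1.535 = 4490 kmol.
N₂ fed = 4490 × 79/21 = 16890 kmol.
Fuel reacted = 0.845 × 585 → ξ = 494.3 kmol.
Outlet (n = n₀ + ν ξ):
  C₃H₈: 585 − 1(494.3) = 90.68
  O₂: 4490 − 5(494.3) = 2018
  N₂: 16890 (inert)
  CO₂: 0 + 3(494.3) = 1483
  H₂O: 0 + 4(494.3) = 1977
Total out = 90.68 + 2018 + 16890 + 1483 + 1977 = 22460 kmol.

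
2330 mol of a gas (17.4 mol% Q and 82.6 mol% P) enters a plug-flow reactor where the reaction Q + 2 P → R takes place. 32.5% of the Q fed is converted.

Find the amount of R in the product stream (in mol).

Q reacted = 0.325 × 405.4 = 131.8 mol; ν_Q = −1, so ξ = 131.8/1 = 131.8 mol.
Outlet amounts (n = n₀ + ν ξ):
  Q: 405.4 − 1(131.8) = 273.7
  P: 1925 − 2(131.8) = 1661
  R: 0 + 1(131.8) = 131.8

132 mol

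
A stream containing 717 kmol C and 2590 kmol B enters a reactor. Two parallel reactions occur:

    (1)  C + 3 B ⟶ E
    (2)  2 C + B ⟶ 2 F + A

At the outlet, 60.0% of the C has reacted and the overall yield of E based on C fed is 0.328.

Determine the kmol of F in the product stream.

Yield of E: 1ξ₁ / 717 = 0.328 → ξ₁ = 235.2 kmol.
Conversion of C: 1ξ₁ + 2ξ₂ = 0.6 × 717 = 430.2 → ξ₂ = 97.51 kmol.
Outlet amounts (n = n₀ + Σ ν·ξ):
  C: 717 − 1(235.2) − 2(97.51) = 286.8
  B: 2590 − 3(235.2) − 1(97.51) = 1787
  E: 0 + 1(235.2) = 235.2
  F: 0 + 2(97.51) = 195
  A: 0 + 1(97.51) = 97.51

195 kmol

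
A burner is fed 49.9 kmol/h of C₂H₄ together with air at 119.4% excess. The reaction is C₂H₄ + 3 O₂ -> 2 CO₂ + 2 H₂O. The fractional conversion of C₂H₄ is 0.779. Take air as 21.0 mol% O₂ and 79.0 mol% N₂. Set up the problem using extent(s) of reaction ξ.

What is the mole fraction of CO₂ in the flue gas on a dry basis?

Stoichiometric O₂ = 3 × 49.9 = 149.7 kmol/h; O₂ fed = 149.7 × 2.194 = 328.4 kmol/h.
N₂ fed = 328.4 × 79/21 = 1236 kmol/h.
Fuel reacted = 0.779 × 49.9 → ξ = 38.87 kmol/h.
Outlet (n = n₀ + ν ξ):
  C₂H₄: 49.9 − 1(38.87) = 11.03
  O₂: 328.4 − 3(38.87) = 211.8
  N₂: 1236 (inert)
  CO₂: 0 + 2(38.87) = 77.74
  H₂O: 0 + 2(38.87) = 77.74
Dry total = 1536 kmol/h; y_CO₂ (dry) = 77.74 / 1536 = 0.05061.

0.0506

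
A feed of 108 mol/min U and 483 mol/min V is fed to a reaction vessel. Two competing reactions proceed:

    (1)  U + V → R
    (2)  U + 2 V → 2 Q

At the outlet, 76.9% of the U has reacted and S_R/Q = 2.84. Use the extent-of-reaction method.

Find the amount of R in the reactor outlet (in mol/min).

Conversion of U: U consumed = 0.769 × 108 = 83.05 mol/min = 1ξ₁ + 1ξ₂.
Selectivity: 1ξ₁ / (2ξ₂) = 2.84 → ξ₁ = 5.68 ξ₂.
Substitute: (1·5.68 + 1) ξ₂ = 83.05 → ξ₂ = 12.43 mol/min, ξ₁ = 70.62 mol/min.
Outlet amounts (n = n₀ + Σ ν·ξ):
  U: 108 − 1(70.62) − 1(12.43) = 24.95
  V: 483 − 1(70.62) − 2(12.43) = 387.5
  R: 0 + 1(70.62) = 70.62
  Q: 0 + 2(12.43) = 24.87

70.6 mol/min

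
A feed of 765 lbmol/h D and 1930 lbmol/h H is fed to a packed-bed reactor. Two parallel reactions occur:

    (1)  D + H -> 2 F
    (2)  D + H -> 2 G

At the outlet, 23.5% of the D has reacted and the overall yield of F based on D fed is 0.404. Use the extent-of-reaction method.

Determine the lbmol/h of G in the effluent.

50.5 lbmol/h

Yield of F: 2ξ₁ / 765 = 0.404 → ξ₁ = 154.5 lbmol/h.
Conversion of D: 1ξ₁ + 1ξ₂ = 0.235 × 765 = 179.8 → ξ₂ = 25.24 lbmol/h.
Outlet amounts (n = n₀ + Σ ν·ξ):
  D: 765 − 1(154.5) − 1(25.24) = 585.2
  H: 1930 − 1(154.5) − 1(25.24) = 1750
  F: 0 + 2(154.5) = 309.1
  G: 0 + 2(25.24) = 50.49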